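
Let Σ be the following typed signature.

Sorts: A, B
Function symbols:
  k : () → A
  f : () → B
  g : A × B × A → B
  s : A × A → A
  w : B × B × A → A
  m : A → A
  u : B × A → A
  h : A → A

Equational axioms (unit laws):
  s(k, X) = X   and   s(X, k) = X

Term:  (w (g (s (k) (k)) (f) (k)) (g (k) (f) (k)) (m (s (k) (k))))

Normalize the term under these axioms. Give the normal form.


normal form = (w (g (k) (f) (k)) (g (k) (f) (k)) (m (k)))

1. (w (g (s (k) (k)) (f) (k)) (g (k) (f) (k)) (m (s (k) (k))))  →  (w (g (k) (f) (k)) (g (k) (f) (k)) (m (s (k) (k))))
2. (w (g (k) (f) (k)) (g (k) (f) (k)) (m (s (k) (k))))  →  (w (g (k) (f) (k)) (g (k) (f) (k)) (m (k)))


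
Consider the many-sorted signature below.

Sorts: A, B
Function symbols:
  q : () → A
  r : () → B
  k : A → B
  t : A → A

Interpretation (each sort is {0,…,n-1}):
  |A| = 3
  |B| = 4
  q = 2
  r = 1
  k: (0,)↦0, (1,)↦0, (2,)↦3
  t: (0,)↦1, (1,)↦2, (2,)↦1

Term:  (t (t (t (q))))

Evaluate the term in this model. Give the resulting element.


value = 1

  q = 2
  (t (q)) = t(2,) = 1
  (t (t (q))) = t(1,) = 2
  (t (t (t (q)))) = t(2,) = 1


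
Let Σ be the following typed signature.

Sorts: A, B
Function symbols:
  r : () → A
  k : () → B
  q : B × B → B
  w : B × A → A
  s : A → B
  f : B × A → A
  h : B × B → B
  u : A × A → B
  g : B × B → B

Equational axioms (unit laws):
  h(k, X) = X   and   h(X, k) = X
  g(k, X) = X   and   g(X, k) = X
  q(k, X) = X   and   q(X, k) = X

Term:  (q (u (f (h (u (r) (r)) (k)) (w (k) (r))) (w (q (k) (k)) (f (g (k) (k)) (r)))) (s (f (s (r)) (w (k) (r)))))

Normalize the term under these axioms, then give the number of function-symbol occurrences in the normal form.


size = 21

1. (q (u (f (h (u (r) (r)) (k)) (w (k) (r))) (w (q (k) (k)) (f (g (k) (k)) (r)))) (s (f (s (r)) (w (k) (r)))))  →  (q (u (f (u (r) (r)) (w (k) (r))) (w (q (k) (k)) (f (g (k) (k)) (r)))) (s (f (s (r)) (w (k) (r)))))
2. (q (u (f (u (r) (r)) (w (k) (r))) (w (q (k) (k)) (f (g (k) (k)) (r)))) (s (f (s (r)) (w (k) (r)))))  →  (q (u (f (u (r) (r)) (w (k) (r))) (w (k) (f (g (k) (k)) (r)))) (s (f (s (r)) (w (k) (r)))))
3. (q (u (f (u (r) (r)) (w (k) (r))) (w (k) (f (g (k) (k)) (r)))) (s (f (s (r)) (w (k) (r)))))  →  (q (u (f (u (r) (r)) (w (k) (r))) (w (k) (f (k) (r)))) (s (f (s (r)) (w (k) (r)))))
normal form: (q (u (f (u (r) (r)) (w (k) (r))) (w (k) (f (k) (r)))) (s (f (s (r)) (w (k) (r)))))


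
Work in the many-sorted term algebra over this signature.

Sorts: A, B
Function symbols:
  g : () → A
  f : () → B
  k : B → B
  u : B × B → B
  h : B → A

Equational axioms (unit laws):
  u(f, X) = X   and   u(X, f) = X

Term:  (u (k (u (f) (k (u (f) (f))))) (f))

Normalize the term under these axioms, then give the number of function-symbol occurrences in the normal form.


size = 3

1. (u (k (u (f) (k (u (f) (f))))) (f))  →  (k (u (f) (k (u (f) (f)))))
2. (k (u (f) (k (u (f) (f)))))  →  (k (k (u (f) (f))))
3. (k (k (u (f) (f))))  →  (k (k (f)))
normal form: (k (k (f)))


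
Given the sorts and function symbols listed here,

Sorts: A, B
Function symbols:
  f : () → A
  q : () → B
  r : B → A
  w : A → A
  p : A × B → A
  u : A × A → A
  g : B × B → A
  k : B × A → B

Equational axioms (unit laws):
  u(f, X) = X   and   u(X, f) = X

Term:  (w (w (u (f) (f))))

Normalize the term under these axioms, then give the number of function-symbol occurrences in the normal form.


size = 3

1. (w (w (u (f) (f))))  →  (w (w (f)))
normal form: (w (w (f)))


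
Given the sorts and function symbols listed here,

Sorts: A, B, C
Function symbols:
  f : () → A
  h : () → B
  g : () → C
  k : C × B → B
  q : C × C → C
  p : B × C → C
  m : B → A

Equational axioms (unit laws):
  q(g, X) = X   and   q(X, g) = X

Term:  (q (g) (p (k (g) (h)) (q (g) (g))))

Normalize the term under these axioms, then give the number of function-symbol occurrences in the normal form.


1. (q (g) (p (k (g) (h)) (q (g) (g))))  →  (p (k (g) (h)) (q (g) (g)))
2. (p (k (g) (h)) (q (g) (g)))  →  (p (k (g) (h)) (g))
normal form: (p (k (g) (h)) (g))

size = 5


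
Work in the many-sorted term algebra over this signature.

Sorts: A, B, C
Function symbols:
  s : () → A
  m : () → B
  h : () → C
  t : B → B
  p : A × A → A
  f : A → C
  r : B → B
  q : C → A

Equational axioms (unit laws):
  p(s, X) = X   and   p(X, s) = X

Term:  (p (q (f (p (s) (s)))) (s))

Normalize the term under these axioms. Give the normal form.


normal form = (q (f (s)))

1. (p (q (f (p (s) (s)))) (s))  →  (q (f (p (s) (s))))
2. (q (f (p (s) (s))))  →  (q (f (s)))


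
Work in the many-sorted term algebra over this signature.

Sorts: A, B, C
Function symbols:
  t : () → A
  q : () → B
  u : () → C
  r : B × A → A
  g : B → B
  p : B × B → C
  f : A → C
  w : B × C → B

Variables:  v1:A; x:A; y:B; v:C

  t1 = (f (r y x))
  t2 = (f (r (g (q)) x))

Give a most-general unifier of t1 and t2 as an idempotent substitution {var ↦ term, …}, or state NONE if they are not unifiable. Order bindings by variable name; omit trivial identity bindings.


{y ↦ (g (q))}


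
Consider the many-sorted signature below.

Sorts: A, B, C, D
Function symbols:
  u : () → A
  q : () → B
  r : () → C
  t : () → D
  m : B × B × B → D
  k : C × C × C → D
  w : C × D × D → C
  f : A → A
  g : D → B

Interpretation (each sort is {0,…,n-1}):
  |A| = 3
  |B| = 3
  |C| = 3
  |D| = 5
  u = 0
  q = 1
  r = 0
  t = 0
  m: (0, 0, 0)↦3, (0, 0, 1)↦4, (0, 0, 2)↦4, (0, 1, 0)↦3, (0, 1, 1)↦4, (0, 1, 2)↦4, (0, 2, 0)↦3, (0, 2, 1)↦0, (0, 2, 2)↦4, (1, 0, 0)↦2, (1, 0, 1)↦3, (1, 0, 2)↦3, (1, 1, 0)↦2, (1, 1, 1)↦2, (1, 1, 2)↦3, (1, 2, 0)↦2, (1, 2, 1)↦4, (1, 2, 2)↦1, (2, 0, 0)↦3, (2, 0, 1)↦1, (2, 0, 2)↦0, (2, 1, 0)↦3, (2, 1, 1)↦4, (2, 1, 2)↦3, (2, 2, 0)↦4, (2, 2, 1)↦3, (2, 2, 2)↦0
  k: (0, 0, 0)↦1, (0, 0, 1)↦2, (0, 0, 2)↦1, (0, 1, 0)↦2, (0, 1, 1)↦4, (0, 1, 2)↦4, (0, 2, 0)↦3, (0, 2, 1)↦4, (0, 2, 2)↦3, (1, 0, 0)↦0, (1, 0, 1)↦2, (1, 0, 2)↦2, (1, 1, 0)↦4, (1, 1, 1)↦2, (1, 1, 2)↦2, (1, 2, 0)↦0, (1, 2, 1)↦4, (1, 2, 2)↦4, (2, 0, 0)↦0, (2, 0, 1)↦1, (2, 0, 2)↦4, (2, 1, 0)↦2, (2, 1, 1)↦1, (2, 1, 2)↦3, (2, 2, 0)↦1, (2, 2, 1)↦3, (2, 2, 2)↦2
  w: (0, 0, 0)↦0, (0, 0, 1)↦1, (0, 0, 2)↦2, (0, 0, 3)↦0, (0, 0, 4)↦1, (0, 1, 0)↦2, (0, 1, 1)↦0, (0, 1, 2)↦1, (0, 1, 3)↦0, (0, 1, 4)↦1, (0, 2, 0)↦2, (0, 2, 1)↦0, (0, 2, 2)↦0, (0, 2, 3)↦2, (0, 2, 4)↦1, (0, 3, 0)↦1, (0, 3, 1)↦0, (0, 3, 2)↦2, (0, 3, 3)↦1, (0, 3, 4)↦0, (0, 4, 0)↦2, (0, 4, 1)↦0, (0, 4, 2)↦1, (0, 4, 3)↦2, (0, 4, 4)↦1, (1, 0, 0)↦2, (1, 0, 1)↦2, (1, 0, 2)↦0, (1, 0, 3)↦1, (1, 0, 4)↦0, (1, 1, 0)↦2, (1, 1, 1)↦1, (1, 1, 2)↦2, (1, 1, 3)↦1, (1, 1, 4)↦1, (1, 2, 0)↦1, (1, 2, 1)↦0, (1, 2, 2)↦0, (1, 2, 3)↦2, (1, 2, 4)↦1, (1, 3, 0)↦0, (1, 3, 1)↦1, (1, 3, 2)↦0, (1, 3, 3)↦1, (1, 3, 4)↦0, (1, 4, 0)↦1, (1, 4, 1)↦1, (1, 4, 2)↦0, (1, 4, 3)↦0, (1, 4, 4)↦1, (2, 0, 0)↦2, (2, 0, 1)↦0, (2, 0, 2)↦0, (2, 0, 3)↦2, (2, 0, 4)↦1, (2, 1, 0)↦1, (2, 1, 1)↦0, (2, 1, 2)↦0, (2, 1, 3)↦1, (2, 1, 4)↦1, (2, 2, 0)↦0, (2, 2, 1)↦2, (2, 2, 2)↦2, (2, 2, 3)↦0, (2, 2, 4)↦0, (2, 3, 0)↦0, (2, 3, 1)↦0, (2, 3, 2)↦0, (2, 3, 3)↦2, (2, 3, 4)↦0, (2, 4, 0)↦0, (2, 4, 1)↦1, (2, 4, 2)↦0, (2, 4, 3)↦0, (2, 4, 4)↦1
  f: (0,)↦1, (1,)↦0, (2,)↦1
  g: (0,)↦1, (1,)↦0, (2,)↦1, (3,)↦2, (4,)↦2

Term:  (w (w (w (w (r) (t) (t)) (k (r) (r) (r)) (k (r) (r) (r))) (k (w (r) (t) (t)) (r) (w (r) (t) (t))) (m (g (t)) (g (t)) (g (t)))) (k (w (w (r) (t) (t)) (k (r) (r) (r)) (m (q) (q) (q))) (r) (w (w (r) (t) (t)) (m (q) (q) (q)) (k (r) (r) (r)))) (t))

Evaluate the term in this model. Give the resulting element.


value = 2

  r = 0
  t = 0
  t = 0
  (w (r) (t) (t)) = w(0, 0, 0) = 0
  r = 0
  r = 0
  r = 0
  (k (r) (r) (r)) = k(0, 0, 0) = 1
  r = 0
  r = 0
  r = 0
  (k (r) (r) (r)) = k(0, 0, 0) = 1
  (w (w (r) (t) (t)) (k (r) (r) (r)) (k (r) (r) (r))) = w(0, 1, 1) = 0
  r = 0
  t = 0
  t = 0
  (w (r) (t) (t)) = w(0, 0, 0) = 0
  r = 0
  r = 0
  t = 0
  t = 0
  (w (r) (t) (t)) = w(0, 0, 0) = 0
  (k (w (r) (t) (t)) (r) (w (r) (t) (t))) = k(0, 0, 0) = 1
  t = 0
  (g (t)) = g(0,) = 1
  t = 0
  (g (t)) = g(0,) = 1
  t = 0
  (g (t)) = g(0,) = 1
  (m (g (t)) (g (t)) (g (t))) = m(1, 1, 1) = 2
  (w (w (w (r) (t) (t)) (k (r) (r) (r)) (k (r) (r) (r))) (k (w (r) (t) (t)) (r) (w (r) (t) (t))) (m (g (t)) (g (t)) (g (t)))) = w(0, 1, 2) = 1
  r = 0
  t = 0
  t = 0
  (w (r) (t) (t)) = w(0, 0, 0) = 0
  r = 0
  r = 0
  r = 0
  (k (r) (r) (r)) = k(0, 0, 0) = 1
  q = 1
  q = 1
  q = 1
  (m (q) (q) (q)) = m(1, 1, 1) = 2
  (w (w (r) (t) (t)) (k (r) (r) (r)) (m (q) (q) (q))) = w(0, 1, 2) = 1
  r = 0
  r = 0
  t = 0
  t = 0
  (w (r) (t) (t)) = w(0, 0, 0) = 0
  q = 1
  q = 1
  q = 1
  (m (q) (q) (q)) = m(1, 1, 1) = 2
  r = 0
  r = 0
  r = 0
  (k (r) (r) (r)) = k(0, 0, 0) = 1
  (w (w (r) (t) (t)) (m (q) (q) (q)) (k (r) (r) (r))) = w(0, 2, 1) = 0
  (k (w (w (r) (t) (t)) (k (r) (r) (r)) (m (q) (q) (q))) (r) (w (w (r) (t) (t)) (m (q) (q) (q)) (k (r) (r) (r)))) = k(1, 0, 0) = 0
  t = 0
  (w (w (w (w (r) (t) (t)) (k (r) (r) (r)) (k (r) (r) (r))) (k (w (r) (t) (t)) (r) (w (r) (t) (t))) (m (g (t)) (g (t)) (g (t)))) (k (w (w (r) (t) (t)) (k (r) (r) (r)) (m (q) (q) (q))) (r) (w (w (r) (t) (t)) (m (q) (q) (q)) (k (r) (r) (r)))) (t)) = w(1, 0, 0) = 2


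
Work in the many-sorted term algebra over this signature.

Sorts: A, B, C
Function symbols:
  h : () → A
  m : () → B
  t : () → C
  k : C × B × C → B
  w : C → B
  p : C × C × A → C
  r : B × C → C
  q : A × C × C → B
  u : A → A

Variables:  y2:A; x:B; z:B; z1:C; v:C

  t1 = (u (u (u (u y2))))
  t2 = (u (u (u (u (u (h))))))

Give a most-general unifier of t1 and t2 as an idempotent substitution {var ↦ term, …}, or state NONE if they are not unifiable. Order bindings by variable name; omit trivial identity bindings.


{y2 ↦ (u (h))}


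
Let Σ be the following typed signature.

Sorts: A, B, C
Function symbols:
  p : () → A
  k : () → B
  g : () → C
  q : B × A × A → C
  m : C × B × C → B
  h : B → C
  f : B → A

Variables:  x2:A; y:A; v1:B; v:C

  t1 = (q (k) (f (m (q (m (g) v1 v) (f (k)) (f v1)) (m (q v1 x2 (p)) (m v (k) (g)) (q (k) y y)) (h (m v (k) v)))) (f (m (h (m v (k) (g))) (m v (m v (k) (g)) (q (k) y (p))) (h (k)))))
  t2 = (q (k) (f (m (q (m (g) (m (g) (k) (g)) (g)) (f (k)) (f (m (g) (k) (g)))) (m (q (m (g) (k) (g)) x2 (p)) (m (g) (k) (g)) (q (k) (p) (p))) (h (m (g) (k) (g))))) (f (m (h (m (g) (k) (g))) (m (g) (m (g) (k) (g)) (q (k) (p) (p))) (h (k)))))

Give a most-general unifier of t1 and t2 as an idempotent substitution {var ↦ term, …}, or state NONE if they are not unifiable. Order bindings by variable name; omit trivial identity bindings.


{v ↦ (g), v1 ↦ (m (g) (k) (g)), y ↦ (p)}


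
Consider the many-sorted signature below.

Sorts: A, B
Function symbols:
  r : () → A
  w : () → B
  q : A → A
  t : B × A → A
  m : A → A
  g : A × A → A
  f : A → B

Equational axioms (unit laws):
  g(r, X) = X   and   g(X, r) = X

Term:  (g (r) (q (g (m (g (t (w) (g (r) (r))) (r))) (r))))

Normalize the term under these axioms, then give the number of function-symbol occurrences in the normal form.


1. (g (r) (q (g (m (g (t (w) (g (r) (r))) (r))) (r))))  →  (q (g (m (g (t (w) (g (r) (r))) (r))) (r)))
2. (q (g (m (g (t (w) (g (r) (r))) (r))) (r)))  →  (q (m (g (t (w) (g (r) (r))) (r))))
3. (q (m (g (t (w) (g (r) (r))) (r))))  →  (q (m (t (w) (g (r) (r)))))
4. (q (m (t (w) (g (r) (r)))))  →  (q (m (t (w) (r))))
normal form: (q (m (t (w) (r))))

size = 5


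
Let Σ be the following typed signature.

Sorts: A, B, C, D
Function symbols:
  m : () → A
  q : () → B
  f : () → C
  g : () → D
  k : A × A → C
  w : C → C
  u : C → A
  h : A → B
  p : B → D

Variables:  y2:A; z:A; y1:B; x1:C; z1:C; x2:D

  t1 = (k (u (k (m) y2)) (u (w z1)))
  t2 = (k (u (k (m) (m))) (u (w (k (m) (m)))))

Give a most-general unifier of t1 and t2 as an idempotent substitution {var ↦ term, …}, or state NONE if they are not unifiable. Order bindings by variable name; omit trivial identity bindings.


{y2 ↦ (m), z1 ↦ (k (m) (m))}


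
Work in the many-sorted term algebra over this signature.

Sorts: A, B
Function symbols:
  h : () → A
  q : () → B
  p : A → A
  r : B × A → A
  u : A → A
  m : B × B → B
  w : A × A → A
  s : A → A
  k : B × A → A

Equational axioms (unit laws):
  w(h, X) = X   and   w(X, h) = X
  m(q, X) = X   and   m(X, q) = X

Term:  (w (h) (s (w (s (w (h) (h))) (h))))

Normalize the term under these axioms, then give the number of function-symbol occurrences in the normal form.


1. (w (h) (s (w (s (w (h) (h))) (h))))  →  (s (w (s (w (h) (h))) (h)))
2. (s (w (s (w (h) (h))) (h)))  →  (s (s (w (h) (h))))
3. (s (s (w (h) (h))))  →  (s (s (h)))
normal form: (s (s (h)))

size = 3


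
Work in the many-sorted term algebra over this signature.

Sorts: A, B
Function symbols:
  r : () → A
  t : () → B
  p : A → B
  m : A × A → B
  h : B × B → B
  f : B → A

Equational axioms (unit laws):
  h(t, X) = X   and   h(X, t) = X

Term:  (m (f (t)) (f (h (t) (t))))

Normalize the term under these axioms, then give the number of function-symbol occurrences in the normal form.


1. (m (f (t)) (f (h (t) (t))))  →  (m (f (t)) (f (t)))
normal form: (m (f (t)) (f (t)))

size = 5


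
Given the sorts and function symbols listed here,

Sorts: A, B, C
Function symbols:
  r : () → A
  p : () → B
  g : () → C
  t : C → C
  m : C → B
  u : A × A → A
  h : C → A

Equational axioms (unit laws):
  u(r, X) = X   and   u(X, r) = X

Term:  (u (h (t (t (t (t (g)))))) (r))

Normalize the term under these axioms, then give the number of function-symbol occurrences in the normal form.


size = 6

1. (u (h (t (t (t (t (g)))))) (r))  →  (h (t (t (t (t (g))))))
normal form: (h (t (t (t (t (g))))))


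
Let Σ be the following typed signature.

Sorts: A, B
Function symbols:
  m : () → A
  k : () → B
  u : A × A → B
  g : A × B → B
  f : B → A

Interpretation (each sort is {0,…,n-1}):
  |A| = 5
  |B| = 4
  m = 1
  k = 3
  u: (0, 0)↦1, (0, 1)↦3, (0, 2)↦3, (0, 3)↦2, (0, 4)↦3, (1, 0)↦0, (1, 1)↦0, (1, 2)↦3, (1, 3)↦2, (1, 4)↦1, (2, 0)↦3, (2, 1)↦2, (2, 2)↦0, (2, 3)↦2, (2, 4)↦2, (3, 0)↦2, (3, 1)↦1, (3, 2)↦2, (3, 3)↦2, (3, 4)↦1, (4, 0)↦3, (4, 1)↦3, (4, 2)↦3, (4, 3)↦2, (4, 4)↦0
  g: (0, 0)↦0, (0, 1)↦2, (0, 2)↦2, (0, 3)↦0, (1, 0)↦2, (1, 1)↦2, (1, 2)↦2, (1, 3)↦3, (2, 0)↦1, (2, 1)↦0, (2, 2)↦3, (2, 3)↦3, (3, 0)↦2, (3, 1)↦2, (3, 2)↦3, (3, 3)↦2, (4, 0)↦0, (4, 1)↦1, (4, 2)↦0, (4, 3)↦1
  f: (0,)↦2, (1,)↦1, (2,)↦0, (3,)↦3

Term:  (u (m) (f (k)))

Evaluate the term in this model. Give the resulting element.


  m = 1
  k = 3
  (f (k)) = f(3,) = 3
  (u (m) (f (k))) = u(1, 3) = 2

value = 2


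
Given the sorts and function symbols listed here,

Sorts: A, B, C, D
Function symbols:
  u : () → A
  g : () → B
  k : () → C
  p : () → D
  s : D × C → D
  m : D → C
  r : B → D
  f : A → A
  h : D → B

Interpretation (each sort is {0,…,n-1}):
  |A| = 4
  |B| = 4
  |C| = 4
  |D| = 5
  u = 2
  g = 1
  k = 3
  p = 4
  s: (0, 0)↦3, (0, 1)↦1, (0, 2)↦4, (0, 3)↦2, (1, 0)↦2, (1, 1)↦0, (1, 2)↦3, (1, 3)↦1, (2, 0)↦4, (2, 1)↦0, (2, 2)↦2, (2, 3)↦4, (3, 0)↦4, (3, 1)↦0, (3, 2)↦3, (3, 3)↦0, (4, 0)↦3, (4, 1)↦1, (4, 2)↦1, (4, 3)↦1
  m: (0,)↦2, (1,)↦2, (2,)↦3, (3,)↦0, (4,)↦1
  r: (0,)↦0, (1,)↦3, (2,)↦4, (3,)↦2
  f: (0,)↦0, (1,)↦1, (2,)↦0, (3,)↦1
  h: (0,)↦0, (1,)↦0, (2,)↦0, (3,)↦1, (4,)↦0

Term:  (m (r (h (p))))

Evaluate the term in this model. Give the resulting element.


  p = 4
  (h (p)) = h(4,) = 0
  (r (h (p))) = r(0,) = 0
  (m (r (h (p)))) = m(0,) = 2

value = 2


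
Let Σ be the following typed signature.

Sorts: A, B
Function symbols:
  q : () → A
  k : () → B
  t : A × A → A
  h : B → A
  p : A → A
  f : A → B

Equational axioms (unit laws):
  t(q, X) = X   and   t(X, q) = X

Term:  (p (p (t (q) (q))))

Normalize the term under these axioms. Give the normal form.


normal form = (p (p (q)))

1. (p (p (t (q) (q))))  →  (p (p (q)))


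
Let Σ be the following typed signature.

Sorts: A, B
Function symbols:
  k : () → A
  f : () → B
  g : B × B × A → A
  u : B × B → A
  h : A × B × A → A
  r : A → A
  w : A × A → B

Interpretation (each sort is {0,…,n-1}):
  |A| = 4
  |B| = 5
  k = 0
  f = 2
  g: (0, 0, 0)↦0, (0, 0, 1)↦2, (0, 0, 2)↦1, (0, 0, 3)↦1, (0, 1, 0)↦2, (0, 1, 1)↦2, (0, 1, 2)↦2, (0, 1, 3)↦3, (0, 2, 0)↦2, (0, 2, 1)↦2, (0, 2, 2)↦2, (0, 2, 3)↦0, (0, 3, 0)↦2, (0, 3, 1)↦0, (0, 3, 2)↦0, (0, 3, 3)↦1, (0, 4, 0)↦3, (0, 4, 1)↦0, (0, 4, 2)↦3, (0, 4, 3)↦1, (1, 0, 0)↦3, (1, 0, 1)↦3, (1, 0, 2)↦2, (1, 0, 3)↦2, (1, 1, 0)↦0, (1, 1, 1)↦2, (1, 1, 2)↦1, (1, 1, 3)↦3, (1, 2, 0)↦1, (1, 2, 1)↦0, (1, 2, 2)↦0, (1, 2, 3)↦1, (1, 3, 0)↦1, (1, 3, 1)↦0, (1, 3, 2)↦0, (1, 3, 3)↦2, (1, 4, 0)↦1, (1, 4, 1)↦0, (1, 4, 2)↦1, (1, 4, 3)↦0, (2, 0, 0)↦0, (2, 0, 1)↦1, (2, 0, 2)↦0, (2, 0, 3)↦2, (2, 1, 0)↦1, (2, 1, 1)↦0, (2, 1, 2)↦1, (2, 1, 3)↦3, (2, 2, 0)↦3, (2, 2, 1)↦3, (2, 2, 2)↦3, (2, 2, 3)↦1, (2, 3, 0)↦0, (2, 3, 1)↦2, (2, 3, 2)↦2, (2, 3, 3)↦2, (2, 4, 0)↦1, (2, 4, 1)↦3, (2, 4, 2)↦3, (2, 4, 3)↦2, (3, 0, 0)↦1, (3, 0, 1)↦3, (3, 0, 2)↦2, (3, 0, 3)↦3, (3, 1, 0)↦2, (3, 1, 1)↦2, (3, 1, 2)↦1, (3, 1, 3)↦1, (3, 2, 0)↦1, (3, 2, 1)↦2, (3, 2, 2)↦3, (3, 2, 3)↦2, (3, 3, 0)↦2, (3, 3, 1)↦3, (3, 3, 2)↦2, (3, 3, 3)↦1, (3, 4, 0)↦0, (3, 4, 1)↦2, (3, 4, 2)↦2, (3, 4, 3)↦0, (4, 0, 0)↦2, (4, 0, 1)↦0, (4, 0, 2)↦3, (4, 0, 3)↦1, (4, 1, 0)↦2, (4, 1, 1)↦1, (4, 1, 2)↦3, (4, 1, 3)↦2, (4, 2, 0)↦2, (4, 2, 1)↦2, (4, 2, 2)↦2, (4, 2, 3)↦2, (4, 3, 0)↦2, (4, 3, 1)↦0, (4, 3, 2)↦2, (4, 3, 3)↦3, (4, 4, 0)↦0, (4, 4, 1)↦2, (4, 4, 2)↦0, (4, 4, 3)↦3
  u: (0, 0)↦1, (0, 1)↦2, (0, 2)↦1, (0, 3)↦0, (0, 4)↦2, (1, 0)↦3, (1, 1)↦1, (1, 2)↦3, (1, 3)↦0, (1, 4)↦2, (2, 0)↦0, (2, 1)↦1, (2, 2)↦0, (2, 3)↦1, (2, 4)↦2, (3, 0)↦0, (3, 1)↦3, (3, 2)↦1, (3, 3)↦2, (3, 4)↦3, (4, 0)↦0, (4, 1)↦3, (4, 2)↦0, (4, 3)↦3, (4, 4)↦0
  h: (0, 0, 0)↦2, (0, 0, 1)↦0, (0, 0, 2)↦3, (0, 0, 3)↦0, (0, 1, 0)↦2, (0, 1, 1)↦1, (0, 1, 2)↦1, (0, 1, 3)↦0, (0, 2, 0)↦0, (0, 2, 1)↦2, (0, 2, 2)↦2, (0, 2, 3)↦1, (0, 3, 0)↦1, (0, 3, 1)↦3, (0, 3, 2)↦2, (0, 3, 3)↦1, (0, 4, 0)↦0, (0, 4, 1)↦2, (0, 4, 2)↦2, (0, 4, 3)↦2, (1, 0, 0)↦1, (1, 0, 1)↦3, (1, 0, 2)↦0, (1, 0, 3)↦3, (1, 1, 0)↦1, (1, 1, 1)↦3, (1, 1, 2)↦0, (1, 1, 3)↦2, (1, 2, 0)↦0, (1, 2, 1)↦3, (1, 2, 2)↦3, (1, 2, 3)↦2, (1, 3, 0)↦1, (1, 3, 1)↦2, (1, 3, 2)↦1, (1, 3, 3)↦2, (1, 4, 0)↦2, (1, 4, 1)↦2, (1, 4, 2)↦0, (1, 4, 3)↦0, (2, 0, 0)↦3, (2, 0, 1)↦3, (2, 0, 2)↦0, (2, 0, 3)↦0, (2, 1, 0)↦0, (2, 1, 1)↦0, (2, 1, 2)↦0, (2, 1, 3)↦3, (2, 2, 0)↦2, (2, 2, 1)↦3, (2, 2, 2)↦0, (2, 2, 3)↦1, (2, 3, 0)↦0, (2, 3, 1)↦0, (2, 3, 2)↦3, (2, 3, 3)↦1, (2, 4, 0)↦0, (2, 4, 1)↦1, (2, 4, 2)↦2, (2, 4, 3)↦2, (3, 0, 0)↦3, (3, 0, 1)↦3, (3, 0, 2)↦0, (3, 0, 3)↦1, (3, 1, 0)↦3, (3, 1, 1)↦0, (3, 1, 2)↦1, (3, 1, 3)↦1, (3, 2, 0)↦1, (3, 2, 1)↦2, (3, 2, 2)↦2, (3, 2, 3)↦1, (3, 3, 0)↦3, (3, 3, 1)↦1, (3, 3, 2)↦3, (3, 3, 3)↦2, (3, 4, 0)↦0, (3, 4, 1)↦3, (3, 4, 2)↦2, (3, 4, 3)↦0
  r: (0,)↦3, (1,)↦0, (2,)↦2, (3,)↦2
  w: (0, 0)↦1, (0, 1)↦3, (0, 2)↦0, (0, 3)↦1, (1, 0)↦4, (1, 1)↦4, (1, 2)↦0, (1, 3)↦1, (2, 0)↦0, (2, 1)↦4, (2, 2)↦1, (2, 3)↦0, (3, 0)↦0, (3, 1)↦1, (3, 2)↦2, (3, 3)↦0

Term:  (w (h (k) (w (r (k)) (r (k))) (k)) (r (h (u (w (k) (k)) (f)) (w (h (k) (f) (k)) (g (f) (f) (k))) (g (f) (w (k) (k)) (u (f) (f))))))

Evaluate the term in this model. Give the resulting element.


value = 0

  k = 0
  k = 0
  (r (k)) = r(0,) = 3
  k = 0
  (r (k)) = r(0,) = 3
  (w (r (k)) (r (k))) = w(3, 3) = 0
  k = 0
  (h (k) (w (r (k)) (r (k))) (k)) = h(0, 0, 0) = 2
  k = 0
  k = 0
  (w (k) (k)) = w(0, 0) = 1
  f = 2
  (u (w (k) (k)) (f)) = u(1, 2) = 3
  k = 0
  f = 2
  k = 0
  (h (k) (f) (k)) = h(0, 2, 0) = 0
  f = 2
  f = 2
  k = 0
  (g (f) (f) (k)) = g(2, 2, 0) = 3
  (w (h (k) (f) (k)) (g (f) (f) (k))) = w(0, 3) = 1
  f = 2
  k = 0
  k = 0
  (w (k) (k)) = w(0, 0) = 1
  f = 2
  f = 2
  (u (f) (f)) = u(2, 2) = 0
  (g (f) (w (k) (k)) (u (f) (f))) = g(2, 1, 0) = 1
  (h (u (w (k) (k)) (f)) (w (h (k) (f) (k)) (g (f) (f) (k))) (g (f) (w (k) (k)) (u (f) (f)))) = h(3, 1, 1) = 0
  (r (h (u (w (k) (k)) (f)) (w (h (k) (f) (k)) (g (f) (f) (k))) (g (f) (w (k) (k)) (u (f) (f))))) = r(0,) = 3
  (w (h (k) (w (r (k)) (r (k))) (k)) (r (h (u (w (k) (k)) (f)) (w (h (k) (f) (k)) (g (f) (f) (k))) (g (f) (w (k) (k)) (u (f) (f)))))) = w(2, 3) = 0


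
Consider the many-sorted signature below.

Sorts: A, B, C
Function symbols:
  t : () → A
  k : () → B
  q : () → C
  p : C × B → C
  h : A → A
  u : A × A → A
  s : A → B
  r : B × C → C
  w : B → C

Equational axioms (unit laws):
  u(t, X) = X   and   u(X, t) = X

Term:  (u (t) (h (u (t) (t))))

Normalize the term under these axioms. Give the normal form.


1. (u (t) (h (u (t) (t))))  →  (h (u (t) (t)))
2. (h (u (t) (t)))  →  (h (t))

normal form = (h (t))


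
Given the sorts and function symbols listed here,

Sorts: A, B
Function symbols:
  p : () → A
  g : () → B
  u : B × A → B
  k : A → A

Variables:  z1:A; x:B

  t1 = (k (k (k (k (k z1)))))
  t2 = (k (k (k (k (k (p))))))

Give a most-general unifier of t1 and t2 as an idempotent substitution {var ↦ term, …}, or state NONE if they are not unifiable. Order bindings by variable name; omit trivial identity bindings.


{z1 ↦ (p)}


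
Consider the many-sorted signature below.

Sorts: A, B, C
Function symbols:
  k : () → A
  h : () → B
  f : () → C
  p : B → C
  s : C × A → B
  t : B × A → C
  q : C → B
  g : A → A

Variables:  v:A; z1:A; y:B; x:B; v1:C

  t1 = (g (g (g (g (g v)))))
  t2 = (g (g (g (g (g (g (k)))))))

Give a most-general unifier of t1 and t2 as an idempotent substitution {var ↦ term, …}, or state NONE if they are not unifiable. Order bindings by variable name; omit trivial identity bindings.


{v ↦ (g (k))}


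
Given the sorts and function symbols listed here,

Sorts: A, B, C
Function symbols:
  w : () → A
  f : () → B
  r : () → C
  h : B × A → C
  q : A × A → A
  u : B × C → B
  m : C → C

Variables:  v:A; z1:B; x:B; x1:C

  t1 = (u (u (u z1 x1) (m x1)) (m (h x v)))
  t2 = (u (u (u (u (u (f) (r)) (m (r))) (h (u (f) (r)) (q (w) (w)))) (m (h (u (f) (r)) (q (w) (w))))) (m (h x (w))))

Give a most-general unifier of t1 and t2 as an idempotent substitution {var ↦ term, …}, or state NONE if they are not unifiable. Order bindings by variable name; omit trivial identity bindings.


{v ↦ (w), x1 ↦ (h (u (f) (r)) (q (w) (w))), z1 ↦ (u (u (f) (r)) (m (r)))}


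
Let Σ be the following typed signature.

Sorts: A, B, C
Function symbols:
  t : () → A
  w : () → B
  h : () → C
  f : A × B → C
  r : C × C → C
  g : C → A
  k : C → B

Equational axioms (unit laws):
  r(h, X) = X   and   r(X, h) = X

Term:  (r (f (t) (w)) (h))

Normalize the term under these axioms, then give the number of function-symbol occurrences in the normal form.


size = 3

1. (r (f (t) (w)) (h))  →  (f (t) (w))
normal form: (f (t) (w))


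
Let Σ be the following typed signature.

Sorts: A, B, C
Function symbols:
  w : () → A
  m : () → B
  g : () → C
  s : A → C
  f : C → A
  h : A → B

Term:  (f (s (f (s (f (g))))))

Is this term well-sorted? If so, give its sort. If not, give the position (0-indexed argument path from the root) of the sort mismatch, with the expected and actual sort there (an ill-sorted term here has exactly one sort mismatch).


          (g) : C
        (f (g)) : A
      (s (f (g))) : C
    (f (s (f (g)))) : A
  (s (f (s (f (g))))) : C
(f (s (f (s (f (g)))))) : A

well-sorted; sort = A


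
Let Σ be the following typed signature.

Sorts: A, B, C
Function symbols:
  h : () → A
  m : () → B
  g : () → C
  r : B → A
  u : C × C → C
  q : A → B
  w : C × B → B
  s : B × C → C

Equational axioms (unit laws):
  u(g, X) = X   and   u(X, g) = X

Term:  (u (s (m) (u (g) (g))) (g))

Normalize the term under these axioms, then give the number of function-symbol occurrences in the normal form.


size = 3

1. (u (s (m) (u (g) (g))) (g))  →  (s (m) (u (g) (g)))
2. (s (m) (u (g) (g)))  →  (s (m) (g))
normal form: (s (m) (g))


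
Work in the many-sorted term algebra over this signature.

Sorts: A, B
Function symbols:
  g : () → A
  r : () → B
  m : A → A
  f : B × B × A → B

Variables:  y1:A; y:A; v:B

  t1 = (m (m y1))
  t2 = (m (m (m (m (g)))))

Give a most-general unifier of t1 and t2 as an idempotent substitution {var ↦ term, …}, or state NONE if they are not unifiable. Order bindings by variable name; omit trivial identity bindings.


{y1 ↦ (m (m (g)))}


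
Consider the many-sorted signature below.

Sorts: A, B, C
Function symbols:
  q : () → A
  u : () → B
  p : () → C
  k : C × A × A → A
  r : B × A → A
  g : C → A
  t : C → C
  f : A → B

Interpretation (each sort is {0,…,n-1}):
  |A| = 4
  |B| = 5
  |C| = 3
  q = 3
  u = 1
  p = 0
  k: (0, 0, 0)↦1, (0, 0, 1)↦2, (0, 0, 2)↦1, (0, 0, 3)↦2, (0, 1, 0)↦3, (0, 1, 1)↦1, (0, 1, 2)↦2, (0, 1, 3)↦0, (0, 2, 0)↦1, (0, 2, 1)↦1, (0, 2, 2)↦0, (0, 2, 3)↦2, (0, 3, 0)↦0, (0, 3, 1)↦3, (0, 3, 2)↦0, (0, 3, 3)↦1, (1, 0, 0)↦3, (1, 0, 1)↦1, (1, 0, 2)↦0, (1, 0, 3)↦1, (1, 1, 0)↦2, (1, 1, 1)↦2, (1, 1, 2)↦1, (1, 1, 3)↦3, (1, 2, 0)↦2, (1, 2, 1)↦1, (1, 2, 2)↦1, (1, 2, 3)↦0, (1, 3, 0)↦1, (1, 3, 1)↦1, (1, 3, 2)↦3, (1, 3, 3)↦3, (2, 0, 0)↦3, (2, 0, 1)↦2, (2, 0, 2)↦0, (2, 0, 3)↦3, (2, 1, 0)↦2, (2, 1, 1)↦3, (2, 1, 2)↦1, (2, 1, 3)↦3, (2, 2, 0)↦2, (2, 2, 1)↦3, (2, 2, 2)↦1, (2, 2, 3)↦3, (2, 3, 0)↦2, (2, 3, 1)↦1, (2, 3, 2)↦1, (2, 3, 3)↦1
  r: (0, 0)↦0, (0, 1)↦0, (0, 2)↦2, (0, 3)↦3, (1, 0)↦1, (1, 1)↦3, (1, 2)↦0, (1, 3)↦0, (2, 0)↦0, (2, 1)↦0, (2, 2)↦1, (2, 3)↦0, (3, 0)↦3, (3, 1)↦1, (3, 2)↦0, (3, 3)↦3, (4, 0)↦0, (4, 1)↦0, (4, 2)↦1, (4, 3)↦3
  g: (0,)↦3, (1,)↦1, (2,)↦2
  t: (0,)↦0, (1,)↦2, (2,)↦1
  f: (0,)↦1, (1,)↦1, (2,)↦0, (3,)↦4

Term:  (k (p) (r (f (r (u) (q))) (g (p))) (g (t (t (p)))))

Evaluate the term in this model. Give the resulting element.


value = 2

  p = 0
  u = 1
  q = 3
  (r (u) (q)) = r(1, 3) = 0
  (f (r (u) (q))) = f(0,) = 1
  p = 0
  (g (p)) = g(0,) = 3
  (r (f (r (u) (q))) (g (p))) = r(1, 3) = 0
  p = 0
  (t (p)) = t(0,) = 0
  (t (t (p))) = t(0,) = 0
  (g (t (t (p)))) = g(0,) = 3
  (k (p) (r (f (r (u) (q))) (g (p))) (g (t (t (p))))) = k(0, 0, 3) = 2


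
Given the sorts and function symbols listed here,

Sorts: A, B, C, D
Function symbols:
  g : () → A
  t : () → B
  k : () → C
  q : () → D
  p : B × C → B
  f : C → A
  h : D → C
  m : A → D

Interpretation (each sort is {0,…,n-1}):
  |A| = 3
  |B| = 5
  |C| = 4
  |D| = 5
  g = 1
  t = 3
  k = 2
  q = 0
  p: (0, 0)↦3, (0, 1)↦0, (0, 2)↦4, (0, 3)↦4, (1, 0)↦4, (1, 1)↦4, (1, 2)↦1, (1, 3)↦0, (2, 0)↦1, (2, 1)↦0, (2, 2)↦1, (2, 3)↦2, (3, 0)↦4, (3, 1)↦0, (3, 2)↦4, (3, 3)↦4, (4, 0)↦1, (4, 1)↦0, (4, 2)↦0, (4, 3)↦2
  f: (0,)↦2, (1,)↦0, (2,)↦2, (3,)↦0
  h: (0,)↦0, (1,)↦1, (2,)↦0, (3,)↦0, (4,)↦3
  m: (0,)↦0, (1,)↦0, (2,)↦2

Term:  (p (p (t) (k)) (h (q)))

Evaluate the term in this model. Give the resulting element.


  t = 3
  k = 2
  (p (t) (k)) = p(3, 2) = 4
  q = 0
  (h (q)) = h(0,) = 0
  (p (p (t) (k)) (h (q))) = p(4, 0) = 1

value = 1


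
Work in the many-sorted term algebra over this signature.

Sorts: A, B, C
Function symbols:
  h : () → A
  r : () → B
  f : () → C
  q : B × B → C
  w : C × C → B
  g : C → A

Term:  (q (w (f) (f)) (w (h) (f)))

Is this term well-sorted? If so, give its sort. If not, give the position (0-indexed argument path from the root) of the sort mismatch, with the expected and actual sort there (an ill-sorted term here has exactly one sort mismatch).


    (f) : C
    (f) : C
  (w (f) (f)) : B
    (h) : A
    (f) : C
  (w (h) (f)) : ✗ arg 0 at [1, 0] has sort A, expected C

ill-sorted at position [1, 0]: expected C, got A


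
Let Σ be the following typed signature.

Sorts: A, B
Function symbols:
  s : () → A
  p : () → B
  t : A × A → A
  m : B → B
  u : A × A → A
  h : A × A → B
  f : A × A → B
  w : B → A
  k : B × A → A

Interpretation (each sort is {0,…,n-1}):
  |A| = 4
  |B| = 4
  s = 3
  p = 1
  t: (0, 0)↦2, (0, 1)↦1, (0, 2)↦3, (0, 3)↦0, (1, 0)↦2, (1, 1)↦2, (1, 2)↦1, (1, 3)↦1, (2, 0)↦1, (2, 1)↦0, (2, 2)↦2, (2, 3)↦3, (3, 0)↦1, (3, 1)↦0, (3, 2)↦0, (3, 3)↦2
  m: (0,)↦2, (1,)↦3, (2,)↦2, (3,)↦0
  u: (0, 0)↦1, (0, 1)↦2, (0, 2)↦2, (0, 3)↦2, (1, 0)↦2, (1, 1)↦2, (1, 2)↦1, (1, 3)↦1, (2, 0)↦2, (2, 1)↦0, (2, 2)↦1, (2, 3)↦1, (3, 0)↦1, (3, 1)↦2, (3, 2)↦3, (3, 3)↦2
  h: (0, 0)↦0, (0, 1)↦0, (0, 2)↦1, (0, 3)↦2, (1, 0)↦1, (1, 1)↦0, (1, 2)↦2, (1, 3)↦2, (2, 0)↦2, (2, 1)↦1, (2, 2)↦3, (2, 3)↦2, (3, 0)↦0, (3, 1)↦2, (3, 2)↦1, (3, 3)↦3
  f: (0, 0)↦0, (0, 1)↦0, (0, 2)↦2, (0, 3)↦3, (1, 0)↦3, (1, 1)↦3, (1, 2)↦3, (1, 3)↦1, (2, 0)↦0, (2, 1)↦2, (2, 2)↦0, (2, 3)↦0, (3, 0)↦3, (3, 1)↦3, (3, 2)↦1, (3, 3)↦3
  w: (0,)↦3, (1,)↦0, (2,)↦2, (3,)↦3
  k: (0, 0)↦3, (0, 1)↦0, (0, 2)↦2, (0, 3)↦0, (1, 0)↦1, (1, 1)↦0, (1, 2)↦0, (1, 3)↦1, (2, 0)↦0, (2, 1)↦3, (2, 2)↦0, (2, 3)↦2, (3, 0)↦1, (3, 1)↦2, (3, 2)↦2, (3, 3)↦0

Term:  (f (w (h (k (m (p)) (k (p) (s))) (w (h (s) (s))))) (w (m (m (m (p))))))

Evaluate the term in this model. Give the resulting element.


value = 0

  p = 1
  (m (p)) = m(1,) = 3
  p = 1
  s = 3
  (k (p) (s)) = k(1, 3) = 1
  (k (m (p)) (k (p) (s))) = k(3, 1) = 2
  s = 3
  s = 3
  (h (s) (s)) = h(3, 3) = 3
  (w (h (s) (s))) = w(3,) = 3
  (h (k (m (p)) (k (p) (s))) (w (h (s) (s)))) = h(2, 3) = 2
  (w (h (k (m (p)) (k (p) (s))) (w (h (s) (s))))) = w(2,) = 2
  p = 1
  (m (p)) = m(1,) = 3
  (m (m (p))) = m(3,) = 0
  (m (m (m (p)))) = m(0,) = 2
  (w (m (m (m (p))))) = w(2,) = 2
  (f (w (h (k (m (p)) (k (p) (s))) (w (h (s) (s))))) (w (m (m (m (p)))))) = f(2, 2) = 0


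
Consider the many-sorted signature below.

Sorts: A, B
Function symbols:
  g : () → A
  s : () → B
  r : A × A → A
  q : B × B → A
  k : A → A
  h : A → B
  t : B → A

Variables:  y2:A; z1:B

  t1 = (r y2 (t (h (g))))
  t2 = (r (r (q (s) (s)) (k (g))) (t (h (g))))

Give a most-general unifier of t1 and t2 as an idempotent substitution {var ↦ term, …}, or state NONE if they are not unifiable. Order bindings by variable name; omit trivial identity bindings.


{y2 ↦ (r (q (s) (s)) (k (g)))}


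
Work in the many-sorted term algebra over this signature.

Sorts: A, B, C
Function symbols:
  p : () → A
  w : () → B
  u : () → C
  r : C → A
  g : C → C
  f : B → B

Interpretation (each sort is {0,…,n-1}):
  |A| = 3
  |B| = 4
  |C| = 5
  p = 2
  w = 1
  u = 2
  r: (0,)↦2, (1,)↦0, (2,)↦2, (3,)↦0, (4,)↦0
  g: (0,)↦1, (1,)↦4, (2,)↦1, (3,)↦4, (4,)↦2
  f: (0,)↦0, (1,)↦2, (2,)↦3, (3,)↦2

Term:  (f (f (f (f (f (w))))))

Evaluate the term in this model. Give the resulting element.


value = 2

  w = 1
  (f (w)) = f(1,) = 2
  (f (f (w))) = f(2,) = 3
  (f (f (f (w)))) = f(3,) = 2
  (f (f (f (f (w))))) = f(2,) = 3
  (f (f (f (f (f (w)))))) = f(3,) = 2


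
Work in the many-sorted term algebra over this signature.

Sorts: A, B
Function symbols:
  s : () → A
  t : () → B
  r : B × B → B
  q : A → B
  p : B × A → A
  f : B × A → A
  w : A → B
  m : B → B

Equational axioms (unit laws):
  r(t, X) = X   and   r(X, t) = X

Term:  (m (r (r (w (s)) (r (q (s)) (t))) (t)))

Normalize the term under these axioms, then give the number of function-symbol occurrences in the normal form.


size = 6

1. (m (r (r (w (s)) (r (q (s)) (t))) (t)))  →  (m (r (w (s)) (r (q (s)) (t))))
2. (m (r (w (s)) (r (q (s)) (t))))  →  (m (r (w (s)) (q (s))))
normal form: (m (r (w (s)) (q (s))))


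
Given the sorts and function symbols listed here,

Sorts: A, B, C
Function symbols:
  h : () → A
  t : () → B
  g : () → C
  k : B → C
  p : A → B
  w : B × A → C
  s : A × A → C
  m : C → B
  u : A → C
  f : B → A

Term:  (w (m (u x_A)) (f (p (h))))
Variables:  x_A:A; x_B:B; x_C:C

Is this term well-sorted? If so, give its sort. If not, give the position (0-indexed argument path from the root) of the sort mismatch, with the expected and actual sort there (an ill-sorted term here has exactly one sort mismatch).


      x_A : A
    (u x_A) : C
  (m (u x_A)) : B
      (h) : A
    (p (h)) : B
  (f (p (h))) : A
(w (m (u x_A)) (f (p (h)))) : C

well-sorted; sort = C


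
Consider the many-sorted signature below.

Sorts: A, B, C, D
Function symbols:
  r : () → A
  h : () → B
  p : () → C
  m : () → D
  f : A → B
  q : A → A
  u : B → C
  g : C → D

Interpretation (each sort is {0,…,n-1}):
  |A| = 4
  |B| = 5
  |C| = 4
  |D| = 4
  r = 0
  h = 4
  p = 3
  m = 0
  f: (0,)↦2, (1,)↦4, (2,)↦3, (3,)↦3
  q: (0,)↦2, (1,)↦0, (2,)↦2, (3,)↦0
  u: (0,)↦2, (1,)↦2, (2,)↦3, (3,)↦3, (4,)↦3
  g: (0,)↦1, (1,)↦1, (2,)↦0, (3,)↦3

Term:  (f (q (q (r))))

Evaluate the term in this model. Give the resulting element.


  r = 0
  (q (r)) = q(0,) = 2
  (q (q (r))) = q(2,) = 2
  (f (q (q (r)))) = f(2,) = 3

value = 3


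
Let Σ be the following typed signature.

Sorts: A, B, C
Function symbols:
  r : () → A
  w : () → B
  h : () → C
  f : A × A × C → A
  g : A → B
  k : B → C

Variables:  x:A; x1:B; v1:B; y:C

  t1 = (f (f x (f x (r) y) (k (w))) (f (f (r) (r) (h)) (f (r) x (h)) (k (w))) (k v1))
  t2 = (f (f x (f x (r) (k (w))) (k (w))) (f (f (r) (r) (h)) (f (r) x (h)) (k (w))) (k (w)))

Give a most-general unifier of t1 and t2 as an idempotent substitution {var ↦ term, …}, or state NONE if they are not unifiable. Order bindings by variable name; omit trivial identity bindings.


{v1 ↦ (w), y ↦ (k (w))}


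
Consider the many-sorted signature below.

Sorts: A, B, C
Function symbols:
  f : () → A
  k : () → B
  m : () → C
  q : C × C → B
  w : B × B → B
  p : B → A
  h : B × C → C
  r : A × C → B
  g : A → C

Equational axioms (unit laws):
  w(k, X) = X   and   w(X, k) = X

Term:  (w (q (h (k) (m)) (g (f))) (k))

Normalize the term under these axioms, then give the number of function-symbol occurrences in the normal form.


1. (w (q (h (k) (m)) (g (f))) (k))  →  (q (h (k) (m)) (g (f)))
normal form: (q (h (k) (m)) (g (f)))

size = 6


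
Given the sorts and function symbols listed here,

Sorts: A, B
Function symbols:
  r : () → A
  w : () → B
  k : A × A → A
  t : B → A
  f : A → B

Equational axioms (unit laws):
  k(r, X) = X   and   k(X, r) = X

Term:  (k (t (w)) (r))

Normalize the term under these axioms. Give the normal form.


normal form = (t (w))

1. (k (t (w)) (r))  →  (t (w))


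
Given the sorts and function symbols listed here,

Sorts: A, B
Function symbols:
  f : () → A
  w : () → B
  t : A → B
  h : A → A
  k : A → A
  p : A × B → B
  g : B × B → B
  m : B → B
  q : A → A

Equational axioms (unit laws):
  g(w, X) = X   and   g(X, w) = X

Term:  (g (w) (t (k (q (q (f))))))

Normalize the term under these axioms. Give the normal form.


normal form = (t (k (q (q (f)))))

1. (g (w) (t (k (q (q (f))))))  →  (t (k (q (q (f)))))


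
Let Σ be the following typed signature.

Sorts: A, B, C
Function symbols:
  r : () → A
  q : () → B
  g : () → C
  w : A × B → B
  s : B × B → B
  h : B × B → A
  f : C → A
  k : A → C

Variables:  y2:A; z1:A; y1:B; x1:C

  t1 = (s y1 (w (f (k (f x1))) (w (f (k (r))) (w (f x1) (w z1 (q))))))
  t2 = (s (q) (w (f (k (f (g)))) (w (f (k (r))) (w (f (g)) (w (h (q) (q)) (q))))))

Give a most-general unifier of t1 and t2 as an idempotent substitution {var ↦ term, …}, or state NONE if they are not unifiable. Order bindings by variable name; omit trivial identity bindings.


{x1 ↦ (g), y1 ↦ (q), z1 ↦ (h (q) (q))}


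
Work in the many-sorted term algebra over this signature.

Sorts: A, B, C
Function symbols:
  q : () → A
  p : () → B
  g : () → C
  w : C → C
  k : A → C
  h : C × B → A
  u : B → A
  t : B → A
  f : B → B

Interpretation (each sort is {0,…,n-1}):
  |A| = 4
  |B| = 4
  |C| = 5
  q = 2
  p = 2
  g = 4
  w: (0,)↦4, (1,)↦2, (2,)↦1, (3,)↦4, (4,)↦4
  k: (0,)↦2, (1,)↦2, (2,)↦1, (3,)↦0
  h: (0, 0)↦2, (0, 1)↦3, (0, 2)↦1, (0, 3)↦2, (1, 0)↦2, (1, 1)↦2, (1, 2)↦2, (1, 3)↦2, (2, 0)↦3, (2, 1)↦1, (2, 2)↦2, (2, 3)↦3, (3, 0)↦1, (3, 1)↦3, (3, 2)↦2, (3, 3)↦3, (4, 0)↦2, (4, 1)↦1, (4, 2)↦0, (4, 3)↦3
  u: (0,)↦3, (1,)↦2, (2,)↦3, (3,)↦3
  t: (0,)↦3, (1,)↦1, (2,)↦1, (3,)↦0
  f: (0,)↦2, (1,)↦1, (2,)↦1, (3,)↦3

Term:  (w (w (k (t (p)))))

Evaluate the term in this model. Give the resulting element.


  p = 2
  (t (p)) = t(2,) = 1
  (k (t (p))) = k(1,) = 2
  (w (k (t (p)))) = w(2,) = 1
  (w (w (k (t (p))))) = w(1,) = 2

value = 2


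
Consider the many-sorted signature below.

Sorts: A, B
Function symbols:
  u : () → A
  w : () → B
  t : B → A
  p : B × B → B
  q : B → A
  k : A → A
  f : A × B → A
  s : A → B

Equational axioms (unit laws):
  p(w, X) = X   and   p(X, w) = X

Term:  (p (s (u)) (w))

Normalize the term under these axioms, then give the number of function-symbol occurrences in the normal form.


1. (p (s (u)) (w))  →  (s (u))
normal form: (s (u))

size = 2


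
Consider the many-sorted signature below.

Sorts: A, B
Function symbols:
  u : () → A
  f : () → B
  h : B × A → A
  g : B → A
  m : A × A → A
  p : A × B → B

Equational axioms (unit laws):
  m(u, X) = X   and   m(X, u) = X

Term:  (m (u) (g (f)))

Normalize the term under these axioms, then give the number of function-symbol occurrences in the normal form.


1. (m (u) (g (f)))  →  (g (f))
normal form: (g (f))

size = 2


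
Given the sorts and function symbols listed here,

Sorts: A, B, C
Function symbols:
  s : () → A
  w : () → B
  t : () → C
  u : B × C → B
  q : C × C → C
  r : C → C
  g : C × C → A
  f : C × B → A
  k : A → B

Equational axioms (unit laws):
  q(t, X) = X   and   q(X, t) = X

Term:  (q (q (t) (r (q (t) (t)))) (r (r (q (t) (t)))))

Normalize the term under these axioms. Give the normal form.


1. (q (q (t) (r (q (t) (t)))) (r (r (q (t) (t)))))  →  (q (r (q (t) (t))) (r (r (q (t) (t)))))
2. (q (r (q (t) (t))) (r (r (q (t) (t)))))  →  (q (r (t)) (r (r (q (t) (t)))))
3. (q (r (t)) (r (r (q (t) (t)))))  →  (q (r (t)) (r (r (t))))

normal form = (q (r (t)) (r (r (t))))


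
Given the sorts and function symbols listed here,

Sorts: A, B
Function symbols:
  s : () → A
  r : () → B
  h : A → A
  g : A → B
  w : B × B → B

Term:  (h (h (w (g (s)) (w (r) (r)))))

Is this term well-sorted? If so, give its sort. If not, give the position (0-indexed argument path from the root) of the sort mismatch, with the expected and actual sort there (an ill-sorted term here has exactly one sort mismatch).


        (s) : A
      (g (s)) : B
        (r) : B
        (r) : B
      (w (r) (r)) : B
    (w (g (s)) (w (r) (r))) : B
  (h (w (g (s)) (w (r) (r)))) : ✗ arg 0 at [0, 0] has sort B, expected A

ill-sorted at position [0, 0]: expected A, got B


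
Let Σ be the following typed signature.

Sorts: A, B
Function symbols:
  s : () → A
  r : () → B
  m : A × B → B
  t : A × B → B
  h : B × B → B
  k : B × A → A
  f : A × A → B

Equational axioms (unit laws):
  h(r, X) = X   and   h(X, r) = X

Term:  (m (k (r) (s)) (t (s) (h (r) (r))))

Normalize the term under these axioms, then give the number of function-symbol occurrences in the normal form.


1. (m (k (r) (s)) (t (s) (h (r) (r))))  →  (m (k (r) (s)) (t (s) (r)))
normal form: (m (k (r) (s)) (t (s) (r)))

size = 7
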